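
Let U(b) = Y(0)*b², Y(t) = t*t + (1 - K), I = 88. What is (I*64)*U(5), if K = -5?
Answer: 844800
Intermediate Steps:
Y(t) = 6 + t² (Y(t) = t*t + (1 - 1*(-5)) = t² + (1 + 5) = t² + 6 = 6 + t²)
U(b) = 6*b² (U(b) = (6 + 0²)*b² = (6 + 0)*b² = 6*b²)
(I*64)*U(5) = (88*64)*(6*5²) = 5632*(6*25) = 5632*150 = 844800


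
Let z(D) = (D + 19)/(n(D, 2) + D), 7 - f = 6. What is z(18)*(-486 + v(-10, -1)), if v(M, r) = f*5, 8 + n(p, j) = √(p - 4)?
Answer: -88985/43 + 17797*√14/86 ≈ -1295.1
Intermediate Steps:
f = 1 (f = 7 - 1*6 = 7 - 6 = 1)
n(p, j) = -8 + √(-4 + p) (n(p, j) = -8 + √(p - 4) = -8 + √(-4 + p))
v(M, r) = 5 (v(M, r) = 1*5 = 5)
z(D) = (19 + D)/(-8 + D + √(-4 + D)) (z(D) = (D + 19)/((-8 + √(-4 + D)) + D) = (19 + D)/(-8 + D + √(-4 + D)))
z(18)*(-486 + v(-10, -1)) = ((19 + 18)/(-8 + 18 + √(-4 + 18)))*(-486 + 5) = (37/(-8 + 18 + √14))*(-481) = (37/(10 + √14))*(-481) = -17797/(10 + √14)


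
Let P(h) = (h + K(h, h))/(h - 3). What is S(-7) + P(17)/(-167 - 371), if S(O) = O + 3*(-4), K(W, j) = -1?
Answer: -35781/1883 ≈ -19.002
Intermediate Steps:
P(h) = (-1 + h)/(-3 + h) (P(h) = (h - 1)/(h - 3) = (-1 + h)/(-3 + h))
S(O) = -12 + O (S(O) = O - 12 = -12 + O)
S(-7) + P(17)/(-167 - 371) = (-12 - 7) + ((-1 + 17)/(-3 + 17))/(-167 - 371) = -19 + (16/14)/(-538) = -19 + ((1/14)*16)*(-1/538) = -19 + (8/7)*(-1/538) = -19 - 4/1883 = -35781/1883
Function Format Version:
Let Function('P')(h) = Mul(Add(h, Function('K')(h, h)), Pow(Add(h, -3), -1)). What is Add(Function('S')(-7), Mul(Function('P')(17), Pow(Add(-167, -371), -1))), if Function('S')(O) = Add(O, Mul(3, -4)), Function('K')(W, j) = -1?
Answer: Rational(-35781, 1883) ≈ -19.002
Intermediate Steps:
Function('P')(h) = Mul(Pow(Add(-3, h), -1), Add(-1, h)) (Function('P')(h) = Mul(Add(h, -1), Pow(Add(h, -3), -1)) = Mul(Add(-1, h), Pow(Add(-3, h), -1)) = Mul(Pow(Add(-3, h), -1), Add(-1, h)))
Function('S')(O) = Add(-12, O) (Function('S')(O) = Add(O, -12) = Add(-12, O))
Add(Function('S')(-7), Mul(Function('P')(17), Pow(Add(-167, -371), -1))) = Add(Add(-12, -7), Mul(Mul(Pow(Add(-3, 17), -1), Add(-1, 17)), Pow(Add(-167, -371), -1))) = Add(-19, Mul(Mul(Pow(14, -1), 16), Pow(-538, -1))) = Add(-19, Mul(Mul(Rational(1, 14), 16), Rational(-1, 538))) = Add(-19, Mul(Rational(8, 7), Rational(-1, 538))) = Add(-19, Rational(-4, 1883)) = Rational(-35781, 1883)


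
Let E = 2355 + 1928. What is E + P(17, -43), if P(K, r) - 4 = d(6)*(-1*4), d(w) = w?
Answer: 4263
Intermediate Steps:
P(K, r) = -20 (P(K, r) = 4 + 6*(-1*4) = 4 + 6*(-4) = 4 - 24 = -20)
E = 4283
E + P(17, -43) = 4283 - 20 = 4263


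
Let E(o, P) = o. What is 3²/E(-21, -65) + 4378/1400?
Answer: 1889/700 ≈ 2.6986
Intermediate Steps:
3²/E(-21, -65) + 4378/1400 = 3²/(-21) + 4378/1400 = 9*(-1/21) + 4378*(1/1400) = -3/7 + 2189/700 = 1889/700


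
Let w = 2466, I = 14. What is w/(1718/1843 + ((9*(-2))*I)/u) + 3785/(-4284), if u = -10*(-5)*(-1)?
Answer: 60713829865/147352464 ≈ 412.03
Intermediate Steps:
u = -50 (u = 50*(-1) = -50)
w/(1718/1843 + ((9*(-2))*I)/u) + 3785/(-4284) = 2466/(1718/1843 + ((9*(-2))*14)/(-50)) + 3785/(-4284) = 2466/(1718*(1/1843) - 18*14*(-1/50)) + 3785*(-1/4284) = 2466/(1718/1843 - 252*(-1/50)) - 3785/4284 = 2466/(1718/1843 + 126/25) - 3785/4284 = 2466/(275168/46075) - 3785/4284 = 2466*(46075/275168) - 3785/4284 = 56810475/137584 - 3785/4284 = 60713829865/147352464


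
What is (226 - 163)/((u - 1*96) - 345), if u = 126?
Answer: -1/5 ≈ -0.20000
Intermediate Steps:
(226 - 163)/((u - 1*96) - 345) = (226 - 163)/((126 - 1*96) - 345) = 63/((126 - 96) - 345) = 63/(30 - 345) = 63/(-315) = 63*(-1/315) = -1/5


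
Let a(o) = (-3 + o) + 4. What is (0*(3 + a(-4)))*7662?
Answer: 0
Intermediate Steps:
a(o) = 1 + o
(0*(3 + a(-4)))*7662 = (0*(3 + (1 - 4)))*7662 = (0*(3 - 3))*7662 = (0*0)*7662 = 0*7662 = 0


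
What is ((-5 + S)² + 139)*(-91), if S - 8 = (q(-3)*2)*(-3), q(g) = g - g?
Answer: -13468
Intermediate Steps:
q(g) = 0
S = 8 (S = 8 + (0*2)*(-3) = 8 + 0*(-3) = 8 + 0 = 8)
((-5 + S)² + 139)*(-91) = ((-5 + 8)² + 139)*(-91) = (3² + 139)*(-91) = (9 + 139)*(-91) = 148*(-91) = -13468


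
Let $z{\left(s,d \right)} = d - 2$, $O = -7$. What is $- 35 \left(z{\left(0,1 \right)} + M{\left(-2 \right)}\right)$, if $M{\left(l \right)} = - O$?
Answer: $-210$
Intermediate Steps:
$z{\left(s,d \right)} = -2 + d$
$M{\left(l \right)} = 7$ ($M{\left(l \right)} = \left(-1\right) \left(-7\right) = 7$)
$- 35 \left(z{\left(0,1 \right)} + M{\left(-2 \right)}\right) = - 35 \left(\left(-2 + 1\right) + 7\right) = - 35 \left(-1 + 7\right) = \left(-35\right) 6 = -210$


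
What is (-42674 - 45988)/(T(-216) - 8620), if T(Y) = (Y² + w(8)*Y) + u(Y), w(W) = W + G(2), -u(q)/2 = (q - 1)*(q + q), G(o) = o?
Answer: 44331/75806 ≈ 0.58479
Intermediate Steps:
u(q) = -4*q*(-1 + q) (u(q) = -2*(q - 1)*(q + q) = -2*(-1 + q)*2*q = -4*q*(-1 + q))
w(W) = 2 + W (w(W) = W + 2 = 2 + W)
T(Y) = Y² + 10*Y + 4*Y*(1 - Y) (T(Y) = (Y² + (2 + 8)*Y) + 4*Y*(1 - Y) = (Y² + 10*Y) + 4*Y*(1 - Y) = Y² + 10*Y + 4*Y*(1 - Y))
(-42674 - 45988)/(T(-216) - 8620) = (-42674 - 45988)/(-216*(14 - 3*(-216)) - 8620) = -88662/(-216*(14 + 648) - 8620) = -88662/(-216*662 - 8620) = -88662/(-142992 - 8620) = -88662/(-151612) = -88662*(-1/151612) = 44331/75806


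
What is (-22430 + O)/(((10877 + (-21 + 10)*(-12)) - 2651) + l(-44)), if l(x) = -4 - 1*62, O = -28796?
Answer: -25613/4146 ≈ -6.1778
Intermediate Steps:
l(x) = -66 (l(x) = -4 - 62 = -66)
(-22430 + O)/(((10877 + (-21 + 10)*(-12)) - 2651) + l(-44)) = (-22430 - 28796)/(((10877 + (-21 + 10)*(-12)) - 2651) - 66) = -51226/(((10877 - 11*(-12)) - 2651) - 66) = -51226/(((10877 + 132) - 2651) - 66) = -51226/((11009 - 2651) - 66) = -51226/(8358 - 66) = -51226/8292 = -51226*1/8292 = -25613/4146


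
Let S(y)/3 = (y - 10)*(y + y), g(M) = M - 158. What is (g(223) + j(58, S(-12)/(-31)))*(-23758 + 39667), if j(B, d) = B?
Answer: 1956807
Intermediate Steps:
g(M) = -158 + M
S(y) = 6*y*(-10 + y) (S(y) = 3*((y - 10)*(y + y)) = 3*((-10 + y)*(2*y)) = 3*(2*y*(-10 + y)) = 6*y*(-10 + y))
(g(223) + j(58, S(-12)/(-31)))*(-23758 + 39667) = ((-158 + 223) + 58)*(-23758 + 39667) = (65 + 58)*15909 = 123*15909 = 1956807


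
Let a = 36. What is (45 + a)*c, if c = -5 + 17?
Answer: 972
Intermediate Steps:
c = 12
(45 + a)*c = (45 + 36)*12 = 81*12 = 972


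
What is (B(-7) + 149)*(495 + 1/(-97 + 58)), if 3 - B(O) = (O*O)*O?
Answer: 3185160/13 ≈ 2.4501e+5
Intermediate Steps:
B(O) = 3 - O³ (B(O) = 3 - O*O*O = 3 - O²*O = 3 - O³)
(B(-7) + 149)*(495 + 1/(-97 + 58)) = ((3 - 1*(-7)³) + 149)*(495 + 1/(-97 + 58)) = ((3 - 1*(-343)) + 149)*(495 + 1/(-39)) = ((3 + 343) + 149)*(495 - 1/39) = (346 + 149)*(19304/39) = 495*(19304/39) = 3185160/13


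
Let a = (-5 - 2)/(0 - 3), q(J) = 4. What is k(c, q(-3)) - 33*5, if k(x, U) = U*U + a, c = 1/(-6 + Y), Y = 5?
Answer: -440/3 ≈ -146.67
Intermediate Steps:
a = 7/3 (a = -7/(-3) = -7*(-⅓) = 7/3 ≈ 2.3333)
c = -1 (c = 1/(-6 + 5) = 1/(-1) = -1)
k(x, U) = 7/3 + U² (k(x, U) = U*U + 7/3 = U² + 7/3 = 7/3 + U²)
k(c, q(-3)) - 33*5 = (7/3 + 4²) - 33*5 = (7/3 + 16) - 165 = 55/3 - 165 = -440/3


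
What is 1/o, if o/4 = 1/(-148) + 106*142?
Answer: 37/2227695 ≈ 1.6609e-5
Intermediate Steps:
o = 2227695/37 (o = 4*(1/(-148) + 106*142) = 4*(-1/148 + 15052) = 4*(2227695/148) = 2227695/37 ≈ 60208.)
1/o = 1/(2227695/37) = 37/2227695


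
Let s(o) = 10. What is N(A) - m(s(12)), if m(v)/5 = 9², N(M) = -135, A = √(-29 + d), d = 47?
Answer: -540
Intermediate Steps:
A = 3*√2 (A = √(-29 + 47) = √18 = 3*√2 ≈ 4.2426)
m(v) = 405 (m(v) = 5*9² = 5*81 = 405)
N(A) - m(s(12)) = -135 - 1*405 = -135 - 405 = -540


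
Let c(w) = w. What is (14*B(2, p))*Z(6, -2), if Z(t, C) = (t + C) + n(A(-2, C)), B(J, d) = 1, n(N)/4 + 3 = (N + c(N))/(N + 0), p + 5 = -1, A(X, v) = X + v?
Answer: 0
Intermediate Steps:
p = -6 (p = -5 - 1 = -6)
n(N) = -4 (n(N) = -12 + 4*((N + N)/(N + 0)) = -12 + 4*((2*N)/N) = -12 + 4*2 = -12 + 8 = -4)
Z(t, C) = -4 + C + t (Z(t, C) = (t + C) - 4 = (C + t) - 4 = -4 + C + t)
(14*B(2, p))*Z(6, -2) = (14*1)*(-4 - 2 + 6) = 14*0 = 0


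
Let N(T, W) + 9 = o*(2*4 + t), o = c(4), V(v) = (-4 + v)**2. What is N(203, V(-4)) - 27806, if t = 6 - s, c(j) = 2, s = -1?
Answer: -27785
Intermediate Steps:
t = 7 (t = 6 - 1*(-1) = 6 + 1 = 7)
o = 2
N(T, W) = 21 (N(T, W) = -9 + 2*(2*4 + 7) = -9 + 2*(8 + 7) = -9 + 2*15 = -9 + 30 = 21)
N(203, V(-4)) - 27806 = 21 - 27806 = -27785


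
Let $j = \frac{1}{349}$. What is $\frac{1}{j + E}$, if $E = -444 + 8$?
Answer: $- \frac{349}{152163} \approx -0.0022936$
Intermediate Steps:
$E = -436$
$j = \frac{1}{349} \approx 0.0028653$
$\frac{1}{j + E} = \frac{1}{\frac{1}{349} - 436} = \frac{1}{- \frac{152163}{349}} = - \frac{349}{152163}$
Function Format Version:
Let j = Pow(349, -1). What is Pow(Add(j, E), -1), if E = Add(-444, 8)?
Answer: Rational(-349, 152163) ≈ -0.0022936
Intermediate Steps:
E = -436
j = Rational(1, 349) ≈ 0.0028653
Pow(Add(j, E), -1) = Pow(Add(Rational(1, 349), -436), -1) = Pow(Rational(-152163, 349), -1) = Rational(-349, 152163)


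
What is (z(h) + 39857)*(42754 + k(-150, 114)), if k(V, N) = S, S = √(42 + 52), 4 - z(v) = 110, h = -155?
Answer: 1699514254 + 39751*√94 ≈ 1.6999e+9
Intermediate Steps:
z(v) = -106 (z(v) = 4 - 1*110 = 4 - 110 = -106)
S = √94 ≈ 9.6954
k(V, N) = √94
(z(h) + 39857)*(42754 + k(-150, 114)) = (-106 + 39857)*(42754 + √94) = 39751*(42754 + √94) = 1699514254 + 39751*√94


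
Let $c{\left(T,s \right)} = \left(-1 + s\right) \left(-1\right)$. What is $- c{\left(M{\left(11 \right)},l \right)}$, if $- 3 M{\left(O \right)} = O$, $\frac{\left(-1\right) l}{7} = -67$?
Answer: $468$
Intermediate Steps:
$l = 469$ ($l = \left(-7\right) \left(-67\right) = 469$)
$M{\left(O \right)} = - \frac{O}{3}$
$c{\left(T,s \right)} = 1 - s$
$- c{\left(M{\left(11 \right)},l \right)} = - (1 - 469) = \left(-1\right) \left(-468\right) = 468$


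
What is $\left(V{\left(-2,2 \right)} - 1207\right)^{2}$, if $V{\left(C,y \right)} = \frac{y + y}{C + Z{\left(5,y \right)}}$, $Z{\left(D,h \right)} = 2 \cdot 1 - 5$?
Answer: $\frac{36469521}{25} \approx 1.4588 \cdot 10^{6}$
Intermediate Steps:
$Z{\left(D,h \right)} = -3$ ($Z{\left(D,h \right)} = 2 - 5 = -3$)
$V{\left(C,y \right)} = \frac{2 y}{-3 + C}$ ($V{\left(C,y \right)} = \frac{y + y}{C - 3} = \frac{2 y}{-3 + C}$)
$\left(V{\left(-2,2 \right)} - 1207\right)^{2} = \left(2 \cdot 2 \frac{1}{-3 - 2} - 1207\right)^{2} = \left(2 \cdot 2 \frac{1}{-5} - 1207\right)^{2} = \left(2 \cdot 2 \left(- \frac{1}{5}\right) - 1207\right)^{2} = \left(- \frac{4}{5} - 1207\right)^{2} = \left(- \frac{6039}{5}\right)^{2} = \frac{36469521}{25}$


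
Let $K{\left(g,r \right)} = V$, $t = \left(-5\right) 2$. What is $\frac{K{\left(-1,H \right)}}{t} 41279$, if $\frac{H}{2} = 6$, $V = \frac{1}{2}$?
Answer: $- \frac{41279}{20} \approx -2063.9$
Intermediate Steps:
$t = -10$
$V = \frac{1}{2} \approx 0.5$
$H = 12$ ($H = 2 \cdot 6 = 12$)
$K{\left(g,r \right)} = \frac{1}{2}$
$\frac{K{\left(-1,H \right)}}{t} 41279 = \frac{1}{2 \left(-10\right)} 41279 = \frac{1}{2} \left(- \frac{1}{10}\right) 41279 = \left(- \frac{1}{20}\right) 41279 = - \frac{41279}{20}$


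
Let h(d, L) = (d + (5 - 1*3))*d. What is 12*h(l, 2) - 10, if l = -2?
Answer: -10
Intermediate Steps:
h(d, L) = d*(2 + d) (h(d, L) = (d + (5 - 3))*d = (d + 2)*d = (2 + d)*d = d*(2 + d))
12*h(l, 2) - 10 = 12*(-2*(2 - 2)) - 10 = 12*(-2*0) - 10 = 12*0 - 10 = 0 - 10 = -10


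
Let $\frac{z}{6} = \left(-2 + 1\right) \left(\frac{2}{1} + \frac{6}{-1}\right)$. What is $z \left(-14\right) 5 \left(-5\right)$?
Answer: $8400$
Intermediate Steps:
$z = 24$ ($z = 6 \left(-2 + 1\right) \left(\frac{2}{1} + \frac{6}{-1}\right) = 6 \left(- (2 \cdot 1 + 6 \left(-1\right))\right) = 6 \left(- (2 - 6)\right) = 6 \left(\left(-1\right) \left(-4\right)\right) = 6 \cdot 4 = 24$)
$z \left(-14\right) 5 \left(-5\right) = 24 \left(-14\right) 5 \left(-5\right) = \left(-336\right) \left(-25\right) = 8400$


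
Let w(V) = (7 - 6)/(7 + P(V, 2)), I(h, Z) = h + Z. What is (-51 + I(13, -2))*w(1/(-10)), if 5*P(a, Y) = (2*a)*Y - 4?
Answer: -1000/153 ≈ -6.5359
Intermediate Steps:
I(h, Z) = Z + h
P(a, Y) = -4/5 + 2*Y*a/5 (P(a, Y) = ((2*a)*Y - 4)/5 = (2*Y*a - 4)/5 = (-4 + 2*Y*a)/5 = -4/5 + 2*Y*a/5)
w(V) = 1/(31/5 + 4*V/5) (w(V) = (7 - 6)/(7 + (-4/5 + (2/5)*2*V)) = 1/(7 + (-4/5 + 4*V/5)) = 1/(31/5 + 4*V/5))
(-51 + I(13, -2))*w(1/(-10)) = (-51 + (-2 + 13))*(5/(31 + 4/(-10))) = (-51 + 11)*(5/(31 + 4*(-1/10))) = -200/(31 - 2/5) = -200/153/5 = -200*5/153 = -40*25/153 = -1000/153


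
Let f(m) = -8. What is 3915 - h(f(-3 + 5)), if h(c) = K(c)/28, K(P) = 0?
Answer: 3915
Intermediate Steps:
h(c) = 0 (h(c) = 0/28 = 0*(1/28) = 0)
3915 - h(f(-3 + 5)) = 3915 - 1*0 = 3915 + 0 = 3915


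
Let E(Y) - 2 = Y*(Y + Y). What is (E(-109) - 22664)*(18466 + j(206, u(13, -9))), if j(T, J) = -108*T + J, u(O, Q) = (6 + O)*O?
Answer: -3888500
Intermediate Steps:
u(O, Q) = O*(6 + O)
j(T, J) = J - 108*T
E(Y) = 2 + 2*Y² (E(Y) = 2 + Y*(Y + Y) = 2 + Y*(2*Y) = 2 + 2*Y²)
(E(-109) - 22664)*(18466 + j(206, u(13, -9))) = ((2 + 2*(-109)²) - 22664)*(18466 + (13*(6 + 13) - 108*206)) = ((2 + 2*11881) - 22664)*(18466 + (13*19 - 22248)) = ((2 + 23762) - 22664)*(18466 + (247 - 22248)) = (23764 - 22664)*(18466 - 22001) = 1100*(-3535) = -3888500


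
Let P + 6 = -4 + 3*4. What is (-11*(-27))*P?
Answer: 594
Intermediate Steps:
P = 2 (P = -6 + (-4 + 3*4) = -6 + (-4 + 12) = -6 + 8 = 2)
(-11*(-27))*P = -11*(-27)*2 = 297*2 = 594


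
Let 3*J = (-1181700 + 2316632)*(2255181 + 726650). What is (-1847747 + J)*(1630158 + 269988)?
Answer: 2143472285192992882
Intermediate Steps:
J = 3384175420492/3 (J = ((-1181700 + 2316632)*(2255181 + 726650))/3 = (1134932*2981831)/3 = (⅓)*3384175420492 = 3384175420492/3 ≈ 1.1281e+12)
(-1847747 + J)*(1630158 + 269988) = (-1847747 + 3384175420492/3)*(1630158 + 269988) = (3384169877251/3)*1900146 = 2143472285192992882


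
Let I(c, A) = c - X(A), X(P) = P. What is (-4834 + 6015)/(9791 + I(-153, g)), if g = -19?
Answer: 1181/9657 ≈ 0.12229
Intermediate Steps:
I(c, A) = c - A
(-4834 + 6015)/(9791 + I(-153, g)) = (-4834 + 6015)/(9791 + (-153 - 1*(-19))) = 1181/(9791 + (-153 + 19)) = 1181/(9791 - 134) = 1181/9657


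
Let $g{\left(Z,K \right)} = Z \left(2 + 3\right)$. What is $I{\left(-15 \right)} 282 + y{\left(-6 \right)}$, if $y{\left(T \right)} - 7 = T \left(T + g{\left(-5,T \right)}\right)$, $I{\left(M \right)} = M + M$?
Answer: $-8267$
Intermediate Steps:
$I{\left(M \right)} = 2 M$
$g{\left(Z,K \right)} = 5 Z$ ($g{\left(Z,K \right)} = Z 5 = 5 Z$)
$y{\left(T \right)} = 7 + T \left(-25 + T\right)$ ($y{\left(T \right)} = 7 + T \left(T + 5 \left(-5\right)\right) = 7 + T \left(T - 25\right) = 7 + T \left(-25 + T\right)$)
$I{\left(-15 \right)} 282 + y{\left(-6 \right)} = 2 \left(-15\right) 282 + \left(7 + \left(-6\right)^{2} - -150\right) = \left(-30\right) 282 + \left(7 + 36 + 150\right) = -8460 + 193 = -8267$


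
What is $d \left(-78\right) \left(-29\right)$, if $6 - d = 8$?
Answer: $-4524$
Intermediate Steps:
$d = -2$ ($d = 6 - 8 = -2$)
$d \left(-78\right) \left(-29\right) = \left(-2\right) \left(-78\right) \left(-29\right) = 156 \left(-29\right) = -4524$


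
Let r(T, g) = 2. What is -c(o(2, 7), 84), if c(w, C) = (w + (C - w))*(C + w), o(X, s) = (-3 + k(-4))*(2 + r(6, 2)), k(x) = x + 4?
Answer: -6048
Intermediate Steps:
k(x) = 4 + x
o(X, s) = -12 (o(X, s) = (-3 + (4 - 4))*(2 + 2) = (-3 + 0)*4 = -3*4 = -12)
c(w, C) = C*(C + w)
-c(o(2, 7), 84) = -84*(84 - 12) = -84*72 = -1*6048 = -6048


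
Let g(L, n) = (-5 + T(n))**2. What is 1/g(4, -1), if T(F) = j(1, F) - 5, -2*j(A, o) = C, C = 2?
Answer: 1/121 ≈ 0.0082645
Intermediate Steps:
j(A, o) = -1 (j(A, o) = -1/2*2 = -1)
T(F) = -6 (T(F) = -1 - 5 = -6)
g(L, n) = 121 (g(L, n) = (-5 - 6)**2 = (-11)**2 = 121)
1/g(4, -1) = 1/121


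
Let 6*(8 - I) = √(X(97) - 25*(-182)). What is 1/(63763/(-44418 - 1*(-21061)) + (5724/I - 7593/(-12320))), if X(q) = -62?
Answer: 814803289054910096480/577924273582540294857467 - 33855335859537561600*√1122/577924273582540294857467 ≈ -0.00055236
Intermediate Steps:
I = 8 - √1122/3 (I = 8 - √(-62 - 25*(-182))/6 = 8 - √(-62 + 4550)/6 = 8 - √1122/3 ≈ -3.1654)
1/(63763/(-44418 - 1*(-21061)) + (5724/I - 7593/(-12320))) = 1/(63763/(-44418 - 1*(-21061)) + (5724/(8 - √1122/3) - 7593/(-12320))) = 1/(63763/(-44418 + 21061) + (5724/(8 - √1122/3) - 7593*(-1/12320))) = 1/(63763/(-23357) + (5724/(8 - √1122/3) + 7593/12320)) = 1/(63763*(-1/23357) + (7593/12320 + 5724/(8 - √1122/3))) = 1/(-63763/23357 + (7593/12320 + 5724/(8 - √1122/3))) = 1/(-608210459/287758240 + 5724/(8 - √1122/3))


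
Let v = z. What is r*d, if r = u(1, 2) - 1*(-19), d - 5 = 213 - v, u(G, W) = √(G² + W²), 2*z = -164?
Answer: 5700 + 300*√5 ≈ 6370.8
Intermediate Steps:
z = -82 (z = (½)*(-164) = -82)
v = -82
d = 300 (d = 5 + (213 - 1*(-82)) = 5 + (213 + 82) = 5 + 295 = 300)
r = 19 + √5 (r = √(1² + 2²) - 1*(-19) = √(1 + 4) + 19 = √5 + 19 = 19 + √5 ≈ 21.236)
r*d = (19 + √5)*300 = 5700 + 300*√5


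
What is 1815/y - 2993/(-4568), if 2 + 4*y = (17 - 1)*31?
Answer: 17321111/1128296 ≈ 15.352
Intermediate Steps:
y = 247/2 (y = -1/2 + ((17 - 1)*31)/4 = -1/2 + (16*31)/4 = -1/2 + (1/4)*496 = -1/2 + 124 = 247/2 ≈ 123.50)
1815/y - 2993/(-4568) = 1815/(247/2) - 2993/(-4568) = 1815*(2/247) - 2993*(-1/4568) = 3630/247 + 2993/4568 = 17321111/1128296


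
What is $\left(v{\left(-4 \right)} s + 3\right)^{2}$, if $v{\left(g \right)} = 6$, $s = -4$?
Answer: $441$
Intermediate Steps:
$\left(v{\left(-4 \right)} s + 3\right)^{2} = \left(6 \left(-4\right) + 3\right)^{2} = \left(-24 + 3\right)^{2} = \left(-21\right)^{2} = 441$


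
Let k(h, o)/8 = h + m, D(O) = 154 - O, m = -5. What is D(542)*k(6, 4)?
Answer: -3104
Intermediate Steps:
k(h, o) = -40 + 8*h (k(h, o) = 8*(h - 5) = 8*(-5 + h) = -40 + 8*h)
D(542)*k(6, 4) = (154 - 1*542)*(-40 + 8*6) = (154 - 542)*(-40 + 48) = -388*8 = -3104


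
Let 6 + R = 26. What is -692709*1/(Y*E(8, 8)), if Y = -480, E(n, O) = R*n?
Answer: 230903/25600 ≈ 9.0197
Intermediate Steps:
R = 20 (R = -6 + 26 = 20)
E(n, O) = 20*n
-692709*1/(Y*E(8, 8)) = -692709/((20*8)*(-480)) = -692709/(160*(-480)) = -692709/(-76800) = -692709*(-1/76800) = 230903/25600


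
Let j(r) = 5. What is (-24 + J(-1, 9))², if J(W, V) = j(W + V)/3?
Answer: 4489/9 ≈ 498.78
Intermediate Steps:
J(W, V) = 5/3
(-24 + J(-1, 9))² = (-24 + 5/3)² = (-67/3)² = 4489/9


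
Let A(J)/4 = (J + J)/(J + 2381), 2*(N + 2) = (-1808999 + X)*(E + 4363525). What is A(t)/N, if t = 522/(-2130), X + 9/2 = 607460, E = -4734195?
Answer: -87/23526103269615043 ≈ -3.6980e-15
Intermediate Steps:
X = 1214911/2 (X = -9/2 + 607460 = 1214911/2 ≈ 6.0746e+5)
t = -87/355 (t = 522*(-1/2130) = -87/355 ≈ -0.24507)
N = 445376129141/2 (N = -2 + ((-1808999 + 1214911/2)*(-4734195 + 4363525))/2 = -2 + (-2403087/2*(-370670))/2 = -2 + (½)*445376129145 = -2 + 445376129145/2 = 445376129141/2 ≈ 2.2269e+11)
A(J) = 8*J/(2381 + J) (A(J) = 4*((J + J)/(J + 2381)) = 4*((2*J)/(2381 + J)) = 4*(2*J/(2381 + J)) = 8*J/(2381 + J))
A(t)/N = (8*(-87/355)/(2381 - 87/355))/(445376129141/2) = (8*(-87/355)/(845168/355))*(2/445376129141) = (8*(-87/355)*(355/845168))*(2/445376129141) = -87/105646*2/445376129141 = -87/23526103269615043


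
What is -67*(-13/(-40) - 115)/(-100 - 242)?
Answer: -102443/4560 ≈ -22.466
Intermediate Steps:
-67*(-13/(-40) - 115)/(-100 - 242) = -67*(-13*(-1/40) - 115)/(-342) = -67*(13/40 - 115)*(-1)/342 = -(-307329)*(-1)/(40*342) = -67*1529/4560 = -102443/4560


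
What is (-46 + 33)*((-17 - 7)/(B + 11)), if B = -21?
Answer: -156/5 ≈ -31.200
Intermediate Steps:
(-46 + 33)*((-17 - 7)/(B + 11)) = (-46 + 33)*((-17 - 7)/(-21 + 11)) = -(-312)/(-10) = -(-312)*(-1)/10 = -13*12/5 = -156/5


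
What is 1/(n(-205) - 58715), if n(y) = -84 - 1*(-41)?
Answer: -1/58758 ≈ -1.7019e-5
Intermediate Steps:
n(y) = -43 (n(y) = -84 + 41 = -43)
1/(n(-205) - 58715) = 1/(-43 - 58715) = 1/(-58758) = -1/58758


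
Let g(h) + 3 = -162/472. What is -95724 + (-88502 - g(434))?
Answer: -43476547/236 ≈ -1.8422e+5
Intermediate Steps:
g(h) = -789/236 (g(h) = -3 - 162/472 = -3 - 162*1/472 = -3 - 81/236 = -789/236)
-95724 + (-88502 - g(434)) = -95724 + (-88502 - 1*(-789/236)) = -95724 + (-88502 + 789/236) = -95724 - 20885683/236 = -43476547/236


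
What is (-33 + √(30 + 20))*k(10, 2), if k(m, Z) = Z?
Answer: -66 + 10*√2 ≈ -51.858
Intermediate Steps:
(-33 + √(30 + 20))*k(10, 2) = (-33 + √(30 + 20))*2 = (-33 + √50)*2 = (-33 + 5*√2)*2 = -66 + 10*√2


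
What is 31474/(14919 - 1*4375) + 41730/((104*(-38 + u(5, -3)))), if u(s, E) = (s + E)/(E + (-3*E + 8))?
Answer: -2127485/279416 ≈ -7.6140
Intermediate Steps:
u(s, E) = (E + s)/(8 - 2*E) (u(s, E) = (E + s)/(E + (8 - 3*E)) = (E + s)/(8 - 2*E))
31474/(14919 - 1*4375) + 41730/((104*(-38 + u(5, -3)))) = 31474/(14919 - 1*4375) + 41730/((104*(-38 + (-1*(-3) - 1*5)/(2*(-4 - 3))))) = 31474/(14919 - 4375) + 41730/((104*(-38 + (1/2)*(3 - 5)/(-7)))) = 31474/10544 + 41730/((104*(-38 + (1/2)*(-1/7)*(-2)))) = 31474*(1/10544) + 41730/((104*(-38 + 1/7))) = 15737/5272 + 41730/((104*(-265/7))) = 15737/5272 + 41730/(-27560/7) = 15737/5272 + 41730*(-7/27560) = 15737/5272 - 2247/212 = -2127485/279416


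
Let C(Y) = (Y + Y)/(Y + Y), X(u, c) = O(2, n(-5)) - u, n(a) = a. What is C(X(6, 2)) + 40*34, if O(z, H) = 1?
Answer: 1361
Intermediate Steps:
X(u, c) = 1 - u
C(Y) = 1 (C(Y) = (2*Y)/((2*Y)) = (2*Y)*(1/(2*Y)) = 1)
C(X(6, 2)) + 40*34 = 1 + 40*34 = 1 + 1360 = 1361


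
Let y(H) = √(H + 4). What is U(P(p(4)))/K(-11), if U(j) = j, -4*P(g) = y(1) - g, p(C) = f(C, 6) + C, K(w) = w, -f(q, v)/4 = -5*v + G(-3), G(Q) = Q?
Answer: -34/11 + √5/44 ≈ -3.0401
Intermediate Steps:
f(q, v) = 12 + 20*v (f(q, v) = -4*(-5*v - 3) = -4*(-3 - 5*v) = 12 + 20*v)
y(H) = √(4 + H)
p(C) = 132 + C (p(C) = (12 + 20*6) + C = (12 + 120) + C = 132 + C)
P(g) = -√5/4 + g/4 (P(g) = -(√(4 + 1) - g)/4 = -(√5 - g)/4 = -√5/4 + g/4)
U(P(p(4)))/K(-11) = (-√5/4 + (132 + 4)/4)/(-11) = (-√5/4 + (¼)*136)*(-1/11) = (-√5/4 + 34)*(-1/11) = (34 - √5/4)*(-1/11) = -34/11 + √5/44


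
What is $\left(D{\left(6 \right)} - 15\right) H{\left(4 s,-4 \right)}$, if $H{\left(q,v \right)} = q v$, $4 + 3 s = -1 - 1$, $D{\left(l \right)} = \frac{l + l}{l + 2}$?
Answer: $-432$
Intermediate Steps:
$D{\left(l \right)} = \frac{2 l}{2 + l}$
$s = -2$ ($s = - \frac{4}{3} + \frac{-1 - 1}{3} = - \frac{4}{3} + \frac{1}{3} \left(-2\right) = - \frac{4}{3} - \frac{2}{3} = -2$)
$\left(D{\left(6 \right)} - 15\right) H{\left(4 s,-4 \right)} = \left(2 \cdot 6 \frac{1}{2 + 6} - 15\right) 4 \left(-2\right) \left(-4\right) = \left(2 \cdot 6 \cdot \frac{1}{8} - 15\right) \left(\left(-8\right) \left(-4\right)\right) = \left(2 \cdot 6 \cdot \frac{1}{8} - 15\right) 32 = \left(\frac{3}{2} - 15\right) 32 = \left(- \frac{27}{2}\right) 32 = -432$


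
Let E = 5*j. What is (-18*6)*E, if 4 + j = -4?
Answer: 4320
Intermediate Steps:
j = -8 (j = -4 - 4 = -8)
E = -40 (E = 5*(-8) = -40)
(-18*6)*E = -18*6*(-40) = -108*(-40) = 4320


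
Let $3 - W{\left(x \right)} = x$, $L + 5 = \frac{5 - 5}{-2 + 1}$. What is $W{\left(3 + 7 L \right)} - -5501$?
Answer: $5536$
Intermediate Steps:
$L = -5$ ($L = -5 + \frac{5 - 5}{-2 + 1} = -5 + \frac{0}{-1} = -5 + 0 \left(-1\right) = -5 + 0 = -5$)
$W{\left(x \right)} = 3 - x$
$W{\left(3 + 7 L \right)} - -5501 = \left(3 - \left(3 + 7 \left(-5\right)\right)\right) - -5501 = \left(3 - \left(3 - 35\right)\right) + 5501 = \left(3 - -32\right) + 5501 = \left(3 + 32\right) + 5501 = 35 + 5501 = 5536$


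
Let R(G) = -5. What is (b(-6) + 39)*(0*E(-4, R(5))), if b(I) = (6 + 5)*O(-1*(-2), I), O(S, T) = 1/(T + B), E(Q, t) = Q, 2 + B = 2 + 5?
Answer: 0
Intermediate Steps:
B = 5 (B = -2 + (2 + 5) = -2 + 7 = 5)
O(S, T) = 1/(5 + T) (O(S, T) = 1/(T + 5) = 1/(5 + T))
b(I) = 11/(5 + I) (b(I) = (6 + 5)/(5 + I) = 11/(5 + I))
(b(-6) + 39)*(0*E(-4, R(5))) = (11/(5 - 6) + 39)*(0*(-4)) = (11/(-1) + 39)*0 = (11*(-1) + 39)*0 = (-11 + 39)*0 = 28*0 = 0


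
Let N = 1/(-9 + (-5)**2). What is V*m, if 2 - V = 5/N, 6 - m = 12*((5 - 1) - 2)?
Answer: 1404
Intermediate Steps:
N = 1/16 (N = 1/(-9 + 25) = 1/16 ≈ 0.062500)
m = -18 (m = 6 - 12*((5 - 1) - 2) = 6 - 12*(4 - 2) = 6 - 12*2 = 6 - 1*24 = 6 - 24 = -18)
V = -78 (V = 2 - 5/1/16 = 2 - 5*16 = 2 - 1*80 = 2 - 80 = -78)
V*m = -78*(-18) = 1404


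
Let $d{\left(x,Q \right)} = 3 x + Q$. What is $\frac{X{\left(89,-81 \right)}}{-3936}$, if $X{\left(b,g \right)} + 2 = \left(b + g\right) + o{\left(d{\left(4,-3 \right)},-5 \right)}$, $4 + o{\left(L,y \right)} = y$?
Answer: $\frac{1}{1312} \approx 0.0007622$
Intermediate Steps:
$d{\left(x,Q \right)} = Q + 3 x$
$o{\left(L,y \right)} = -4 + y$
$X{\left(b,g \right)} = -11 + b + g$ ($X{\left(b,g \right)} = -2 - \left(9 - b - g\right) = -2 + \left(-9 + b + g\right) = -11 + b + g$)
$\frac{X{\left(89,-81 \right)}}{-3936} = \frac{-11 + 89 - 81}{-3936} = \left(-3\right) \left(- \frac{1}{3936}\right) = \frac{1}{1312}$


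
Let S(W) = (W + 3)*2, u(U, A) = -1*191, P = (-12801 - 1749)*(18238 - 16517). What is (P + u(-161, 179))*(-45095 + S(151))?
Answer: 1121499667167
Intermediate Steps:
P = -25040550 (P = -14550*1721 = -25040550)
u(U, A) = -191
S(W) = 6 + 2*W (S(W) = (3 + W)*2 = 6 + 2*W)
(P + u(-161, 179))*(-45095 + S(151)) = (-25040550 - 191)*(-45095 + (6 + 2*151)) = -25040741*(-45095 + (6 + 302)) = -25040741*(-45095 + 308) = -25040741*(-44787) = 1121499667167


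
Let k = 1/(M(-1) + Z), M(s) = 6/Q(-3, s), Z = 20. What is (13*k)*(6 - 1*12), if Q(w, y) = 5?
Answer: -195/53 ≈ -3.6792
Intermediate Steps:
M(s) = 6/5
k = 5/106 (k = 1/(6/5 + 20) = 1/(106/5) = 5/106 ≈ 0.047170)
(13*k)*(6 - 1*12) = (13*(5/106))*(6 - 1*12) = 65*(6 - 12)/106 = (65/106)*(-6) = -195/53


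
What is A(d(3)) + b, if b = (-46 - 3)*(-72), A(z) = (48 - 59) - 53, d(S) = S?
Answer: 3464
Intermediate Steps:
A(z) = -64 (A(z) = -11 - 53 = -64)
b = 3528 (b = -49*(-72) = 3528)
A(d(3)) + b = -64 + 3528 = 3464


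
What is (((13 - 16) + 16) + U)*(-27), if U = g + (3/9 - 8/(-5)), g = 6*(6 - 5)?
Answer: -2826/5 ≈ -565.20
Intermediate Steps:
g = 6 (g = 6*1 = 6)
U = 119/15 (U = 6 + (3/9 - 8/(-5)) = 6 + (3*(1/9) - 8*(-1/5)) = 6 + (1/3 + 8/5) = 6 + 29/15 = 119/15 ≈ 7.9333)
(((13 - 16) + 16) + U)*(-27) = (((13 - 16) + 16) + 119/15)*(-27) = ((-3 + 16) + 119/15)*(-27) = (13 + 119/15)*(-27) = (314/15)*(-27) = -2826/5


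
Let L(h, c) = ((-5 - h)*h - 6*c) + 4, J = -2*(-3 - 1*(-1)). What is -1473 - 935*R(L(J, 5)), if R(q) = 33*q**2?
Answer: -118608093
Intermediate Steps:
J = 4 (J = -2*(-3 + 1) = -2*(-2) = 4)
L(h, c) = 4 - 6*c + h*(-5 - h) (L(h, c) = (h*(-5 - h) - 6*c) + 4 = (-6*c + h*(-5 - h)) + 4 = 4 - 6*c + h*(-5 - h))
-1473 - 935*R(L(J, 5)) = -1473 - 30855*(4 - 1*4**2 - 6*5 - 5*4)**2 = -1473 - 30855*(4 - 1*16 - 30 - 20)**2 = -1473 - 30855*(4 - 16 - 30 - 20)**2 = -1473 - 30855*(-62)**2 = -1473 - 30855*3844 = -1473 - 935*126852 = -1473 - 118606620 = -118608093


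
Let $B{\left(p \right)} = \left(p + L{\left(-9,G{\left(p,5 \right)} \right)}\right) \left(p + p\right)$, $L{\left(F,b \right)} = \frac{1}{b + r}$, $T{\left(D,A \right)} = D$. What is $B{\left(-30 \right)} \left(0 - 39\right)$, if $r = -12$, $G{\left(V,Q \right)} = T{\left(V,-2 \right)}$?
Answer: $- \frac{491790}{7} \approx -70256.0$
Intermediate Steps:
$G{\left(V,Q \right)} = V$
$L{\left(F,b \right)} = \frac{1}{-12 + b}$ ($L{\left(F,b \right)} = \frac{1}{b - 12} = \frac{1}{-12 + b}$)
$B{\left(p \right)} = 2 p \left(p + \frac{1}{-12 + p}\right)$ ($B{\left(p \right)} = \left(p + \frac{1}{-12 + p}\right) \left(p + p\right) = \left(p + \frac{1}{-12 + p}\right) 2 p = 2 p \left(p + \frac{1}{-12 + p}\right)$)
$B{\left(-30 \right)} \left(0 - 39\right) = 2 \left(-30\right) \frac{1}{-12 - 30} \left(1 - 30 \left(-12 - 30\right)\right) \left(0 - 39\right) = 2 \left(-30\right) \frac{1}{-42} \left(1 - -1260\right) \left(-39\right) = 2 \left(-30\right) \left(- \frac{1}{42}\right) \left(1 + 1260\right) \left(-39\right) = 2 \left(-30\right) \left(- \frac{1}{42}\right) 1261 \left(-39\right) = \frac{12610}{7} \left(-39\right) = - \frac{491790}{7}$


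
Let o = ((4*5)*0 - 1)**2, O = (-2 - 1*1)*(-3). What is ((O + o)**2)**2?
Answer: 10000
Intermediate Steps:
O = 9 (O = (-2 - 1)*(-3) = -3*(-3) = 9)
o = 1 (o = (20*0 - 1)**2 = (0 - 1)**2 = (-1)**2 = 1)
((O + o)**2)**2 = ((9 + 1)**2)**2 = (10**2)**2 = 100**2 = 10000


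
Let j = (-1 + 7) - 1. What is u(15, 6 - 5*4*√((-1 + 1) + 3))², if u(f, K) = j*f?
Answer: 5625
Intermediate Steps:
j = 5 (j = 6 - 1 = 5)
u(f, K) = 5*f
u(15, 6 - 5*4*√((-1 + 1) + 3))² = (5*15)² = 75² = 5625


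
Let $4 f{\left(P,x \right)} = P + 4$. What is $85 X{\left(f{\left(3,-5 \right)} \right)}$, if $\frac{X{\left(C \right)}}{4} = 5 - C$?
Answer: $1105$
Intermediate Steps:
$f{\left(P,x \right)} = 1 + \frac{P}{4}$ ($f{\left(P,x \right)} = \frac{P + 4}{4} = \frac{4 + P}{4} = 1 + \frac{P}{4}$)
$X{\left(C \right)} = 20 - 4 C$ ($X{\left(C \right)} = 4 \left(5 - C\right) = 20 - 4 C$)
$85 X{\left(f{\left(3,-5 \right)} \right)} = 85 \left(20 - 4 \left(1 + \frac{1}{4} \cdot 3\right)\right) = 85 \left(20 - 4 \left(1 + \frac{3}{4}\right)\right) = 85 \left(20 - 7\right) = 85 \cdot 13 = 1105$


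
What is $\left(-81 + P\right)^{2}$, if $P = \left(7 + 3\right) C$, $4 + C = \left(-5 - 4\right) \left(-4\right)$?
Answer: $57121$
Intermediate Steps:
$C = 32$ ($C = -4 + \left(-5 - 4\right) \left(-4\right) = -4 - -36 = -4 + 36 = 32$)
$P = 320$ ($P = \left(7 + 3\right) 32 = 10 \cdot 32 = 320$)
$\left(-81 + P\right)^{2} = \left(-81 + 320\right)^{2} = 239^{2} = 57121$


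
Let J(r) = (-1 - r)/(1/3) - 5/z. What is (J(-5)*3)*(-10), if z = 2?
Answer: -285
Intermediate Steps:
J(r) = -11/2 - 3*r (J(r) = (-1 - r)/(1/3) - 5/2 = (-1 - r)/(⅓) - 5*½ = (-1 - r)*3 - 5/2 = (-3 - 3*r) - 5/2 = -11/2 - 3*r)
(J(-5)*3)*(-10) = ((-11/2 - 3*(-5))*3)*(-10) = ((-11/2 + 15)*3)*(-10) = ((19/2)*3)*(-10) = (57/2)*(-10) = -285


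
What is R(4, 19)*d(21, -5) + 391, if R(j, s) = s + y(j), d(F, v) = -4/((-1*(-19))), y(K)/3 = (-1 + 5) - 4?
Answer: 387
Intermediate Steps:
y(K) = 0 (y(K) = 3*((-1 + 5) - 4) = 3*(4 - 4) = 3*0 = 0)
d(F, v) = -4/19
R(j, s) = s (R(j, s) = s + 0 = s)
R(4, 19)*d(21, -5) + 391 = 19*(-4/19) + 391 = -4 + 391 = 387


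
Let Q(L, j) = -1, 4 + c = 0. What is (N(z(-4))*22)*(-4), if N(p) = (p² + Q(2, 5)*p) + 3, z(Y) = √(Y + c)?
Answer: 440 + 176*I*√2 ≈ 440.0 + 248.9*I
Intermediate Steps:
c = -4 (c = -4 + 0 = -4)
z(Y) = √(-4 + Y) (z(Y) = √(Y - 4) = √(-4 + Y))
N(p) = 3 + p² - p (N(p) = (p² - p) + 3 = 3 + p² - p)
(N(z(-4))*22)*(-4) = ((3 + (√(-4 - 4))² - √(-4 - 4))*22)*(-4) = ((3 + (√(-8))² - √(-8))*22)*(-4) = ((3 + (2*I*√2)² - 2*I*√2)*22)*(-4) = ((3 - 8 - 2*I*√2)*22)*(-4) = ((-5 - 2*I*√2)*22)*(-4) = (-110 - 44*I*√2)*(-4) = 440 + 176*I*√2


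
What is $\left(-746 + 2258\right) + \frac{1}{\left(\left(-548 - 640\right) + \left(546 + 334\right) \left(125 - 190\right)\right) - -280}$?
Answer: $\frac{87859295}{58108} \approx 1512.0$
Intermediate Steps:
$\left(-746 + 2258\right) + \frac{1}{\left(\left(-548 - 640\right) + \left(546 + 334\right) \left(125 - 190\right)\right) - -280} = 1512 + \frac{1}{\left(-1188 + 880 \left(-65\right)\right) + 280} = 1512 + \frac{1}{\left(-1188 - 57200\right) + 280} = 1512 + \frac{1}{-58388 + 280} = 1512 + \frac{1}{-58108} = 1512 - \frac{1}{58108} = \frac{87859295}{58108}$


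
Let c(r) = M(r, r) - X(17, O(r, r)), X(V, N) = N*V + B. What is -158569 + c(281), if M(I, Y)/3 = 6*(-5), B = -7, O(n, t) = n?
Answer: -163429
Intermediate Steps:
X(V, N) = -7 + N*V (X(V, N) = N*V - 7 = -7 + N*V)
M(I, Y) = -90 (M(I, Y) = 3*(6*(-5)) = 3*(-30) = -90)
c(r) = -83 - 17*r (c(r) = -90 - (-7 + r*17) = -90 - (-7 + 17*r) = -90 + (7 - 17*r) = -83 - 17*r)
-158569 + c(281) = -158569 + (-83 - 17*281) = -158569 + (-83 - 4777) = -158569 - 4860 = -163429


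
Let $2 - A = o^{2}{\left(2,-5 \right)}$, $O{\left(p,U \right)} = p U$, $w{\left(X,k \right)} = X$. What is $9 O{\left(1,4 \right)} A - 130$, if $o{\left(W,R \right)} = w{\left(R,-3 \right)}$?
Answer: $-958$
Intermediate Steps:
$o{\left(W,R \right)} = R$
$O{\left(p,U \right)} = U p$
$A = -23$ ($A = 2 - \left(-5\right)^{2} = 2 - 25 = -23$)
$9 O{\left(1,4 \right)} A - 130 = 9 \cdot 4 \cdot 1 \left(-23\right) - 130 = 9 \cdot 4 \left(-23\right) - 130 = 36 \left(-23\right) - 130 = -828 - 130 = -958$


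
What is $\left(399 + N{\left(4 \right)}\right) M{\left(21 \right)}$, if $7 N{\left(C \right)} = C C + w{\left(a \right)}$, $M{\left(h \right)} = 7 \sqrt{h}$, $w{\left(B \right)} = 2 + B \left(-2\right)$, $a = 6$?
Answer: $2799 \sqrt{21} \approx 12827.0$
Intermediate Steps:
$w{\left(B \right)} = 2 - 2 B$
$N{\left(C \right)} = - \frac{10}{7} + \frac{C^{2}}{7}$ ($N{\left(C \right)} = \frac{C C + \left(2 - 12\right)}{7} = \frac{C^{2} + \left(2 - 12\right)}{7} = \frac{C^{2} - 10}{7} = \frac{-10 + C^{2}}{7} = - \frac{10}{7} + \frac{C^{2}}{7}$)
$\left(399 + N{\left(4 \right)}\right) M{\left(21 \right)} = \left(399 - \left(\frac{10}{7} - \frac{4^{2}}{7}\right)\right) 7 \sqrt{21} = \left(399 + \left(- \frac{10}{7} + \frac{1}{7} \cdot 16\right)\right) 7 \sqrt{21} = \left(399 + \left(- \frac{10}{7} + \frac{16}{7}\right)\right) 7 \sqrt{21} = \left(399 + \frac{6}{7}\right) 7 \sqrt{21} = \frac{2799 \cdot 7 \sqrt{21}}{7} = 2799 \sqrt{21}$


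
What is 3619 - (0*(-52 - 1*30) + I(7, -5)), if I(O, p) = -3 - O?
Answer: 3629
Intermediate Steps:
3619 - (0*(-52 - 1*30) + I(7, -5)) = 3619 - (0*(-52 - 1*30) + (-3 - 1*7)) = 3619 - (0*(-52 - 30) + (-3 - 7)) = 3619 - (0*(-82) - 10) = 3619 - (0 - 10) = 3619 - 1*(-10) = 3619 + 10 = 3629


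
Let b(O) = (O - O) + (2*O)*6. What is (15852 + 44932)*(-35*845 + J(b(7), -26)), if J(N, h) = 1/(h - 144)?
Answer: -152803408392/85 ≈ -1.7977e+9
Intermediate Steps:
b(O) = 12*O (b(O) = 0 + 12*O = 12*O)
J(N, h) = 1/(-144 + h)
(15852 + 44932)*(-35*845 + J(b(7), -26)) = (15852 + 44932)*(-35*845 + 1/(-144 - 26)) = 60784*(-29575 + 1/(-170)) = 60784*(-29575 - 1/170) = 60784*(-5027751/170) = -152803408392/85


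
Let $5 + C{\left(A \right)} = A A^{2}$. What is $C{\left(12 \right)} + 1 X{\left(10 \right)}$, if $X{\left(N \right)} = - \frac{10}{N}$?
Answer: $1722$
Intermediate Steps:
$C{\left(A \right)} = -5 + A^{3}$ ($C{\left(A \right)} = -5 + A A^{2} = -5 + A^{3}$)
$C{\left(12 \right)} + 1 X{\left(10 \right)} = \left(-5 + 12^{3}\right) + 1 \left(- \frac{10}{10}\right) = \left(-5 + 1728\right) + 1 \left(\left(-10\right) \frac{1}{10}\right) = 1723 + 1 \left(-1\right) = 1723 - 1 = 1722$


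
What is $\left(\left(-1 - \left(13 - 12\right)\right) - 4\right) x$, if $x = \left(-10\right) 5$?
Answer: $300$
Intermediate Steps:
$x = -50$
$\left(\left(-1 - \left(13 - 12\right)\right) - 4\right) x = \left(\left(-1 - \left(13 - 12\right)\right) - 4\right) \left(-50\right) = \left(\left(-1 - 1\right) - 4\right) \left(-50\right) = \left(-2 - 4\right) \left(-50\right) = \left(-6\right) \left(-50\right) = 300$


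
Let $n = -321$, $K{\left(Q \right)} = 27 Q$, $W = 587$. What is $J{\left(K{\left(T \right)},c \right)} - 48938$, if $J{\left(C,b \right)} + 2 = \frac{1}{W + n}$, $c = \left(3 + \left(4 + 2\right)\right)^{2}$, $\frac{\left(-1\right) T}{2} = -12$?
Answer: $- \frac{13018039}{266} \approx -48940.0$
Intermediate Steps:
$T = 24$ ($T = \left(-2\right) \left(-12\right) = 24$)
$c = 81$ ($c = \left(3 + 6\right)^{2} = 9^{2} = 81$)
$J{\left(C,b \right)} = - \frac{531}{266}$ ($J{\left(C,b \right)} = -2 + \frac{1}{587 - 321} = -2 + \frac{1}{266} = - \frac{531}{266}$)
$J{\left(K{\left(T \right)},c \right)} - 48938 = - \frac{531}{266} - 48938 = - \frac{13018039}{266}$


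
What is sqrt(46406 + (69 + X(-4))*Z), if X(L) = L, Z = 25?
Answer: sqrt(48031) ≈ 219.16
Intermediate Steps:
sqrt(46406 + (69 + X(-4))*Z) = sqrt(46406 + (69 - 4)*25) = sqrt(46406 + 65*25) = sqrt(46406 + 1625) = sqrt(48031)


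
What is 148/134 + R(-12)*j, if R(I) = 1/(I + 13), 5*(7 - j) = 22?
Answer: 1241/335 ≈ 3.7045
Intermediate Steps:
j = 13/5 (j = 7 - 1/5*22 = 7 - 22/5 = 13/5 ≈ 2.6000)
R(I) = 1/(13 + I)
148/134 + R(-12)*j = 148/134 + (13/5)/(13 - 12) = 148*(1/134) + (13/5)/1 = 74/67 + 1*(13/5) = 74/67 + 13/5 = 1241/335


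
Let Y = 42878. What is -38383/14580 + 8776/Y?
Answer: -758916097/312580620 ≈ -2.4279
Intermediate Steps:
-38383/14580 + 8776/Y = -38383/14580 + 8776/42878 = -38383*1/14580 + 8776*(1/42878) = -38383/14580 + 4388/21439 = -758916097/312580620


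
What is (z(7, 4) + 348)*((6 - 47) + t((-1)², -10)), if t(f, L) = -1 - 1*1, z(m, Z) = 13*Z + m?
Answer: -17501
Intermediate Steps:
z(m, Z) = m + 13*Z
t(f, L) = -2 (t(f, L) = -1 - 1 = -2)
(z(7, 4) + 348)*((6 - 47) + t((-1)², -10)) = ((7 + 13*4) + 348)*((6 - 47) - 2) = ((7 + 52) + 348)*(-41 - 2) = (59 + 348)*(-43) = 407*(-43) = -17501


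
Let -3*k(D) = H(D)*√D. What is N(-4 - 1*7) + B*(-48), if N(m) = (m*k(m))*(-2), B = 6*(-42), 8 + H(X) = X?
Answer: 12096 + 418*I*√11/3 ≈ 12096.0 + 462.12*I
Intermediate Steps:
H(X) = -8 + X
B = -252
k(D) = -√D*(-8 + D)/3 (k(D) = -(-8 + D)*√D/3 = -√D*(-8 + D)/3)
N(m) = -2*m^(3/2)*(8 - m)/3 (N(m) = (m*(√m*(8 - m)/3))*(-2) = (m^(3/2)*(8 - m)/3)*(-2) = -2*m^(3/2)*(8 - m)/3)
N(-4 - 1*7) + B*(-48) = 2*(-4 - 1*7)^(3/2)*(-8 + (-4 - 1*7))/3 - 252*(-48) = 2*(-4 - 7)^(3/2)*(-8 + (-4 - 7))/3 + 12096 = 2*(-11)^(3/2)*(-8 - 11)/3 + 12096 = (⅔)*(-11*I*√11)*(-19) + 12096 = 418*I*√11/3 + 12096 = 12096 + 418*I*√11/3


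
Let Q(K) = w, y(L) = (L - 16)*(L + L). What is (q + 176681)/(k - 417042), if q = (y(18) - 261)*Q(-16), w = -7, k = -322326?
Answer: -44501/184842 ≈ -0.24075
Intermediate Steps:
y(L) = 2*L*(-16 + L) (y(L) = (-16 + L)*(2*L) = 2*L*(-16 + L))
Q(K) = -7
q = 1323 (q = (2*18*(-16 + 18) - 261)*(-7) = (2*18*2 - 261)*(-7) = (72 - 261)*(-7) = -189*(-7) = 1323)
(q + 176681)/(k - 417042) = (1323 + 176681)/(-322326 - 417042) = 178004/(-739368) = 178004*(-1/739368) = -44501/184842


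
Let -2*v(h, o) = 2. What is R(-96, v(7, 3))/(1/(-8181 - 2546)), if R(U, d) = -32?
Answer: 343264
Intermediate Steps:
v(h, o) = -1 (v(h, o) = -½*2 = -1)
R(-96, v(7, 3))/(1/(-8181 - 2546)) = -32/(1/(-8181 - 2546)) = -32/(1/(-10727)) = -32/(-1/10727) = -32*(-10727) = 343264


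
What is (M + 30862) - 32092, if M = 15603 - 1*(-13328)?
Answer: 27701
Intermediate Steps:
M = 28931 (M = 15603 + 13328 = 28931)
(M + 30862) - 32092 = (28931 + 30862) - 32092 = 59793 - 32092 = 27701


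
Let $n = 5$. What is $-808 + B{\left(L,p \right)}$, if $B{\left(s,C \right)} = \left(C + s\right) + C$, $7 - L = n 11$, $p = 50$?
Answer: $-756$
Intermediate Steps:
$L = -48$ ($L = 7 - 5 \cdot 11 = 7 - 55 = -48$)
$B{\left(s,C \right)} = s + 2 C$
$-808 + B{\left(L,p \right)} = -808 + \left(-48 + 2 \cdot 50\right) = -808 + \left(-48 + 100\right) = -808 + 52 = -756$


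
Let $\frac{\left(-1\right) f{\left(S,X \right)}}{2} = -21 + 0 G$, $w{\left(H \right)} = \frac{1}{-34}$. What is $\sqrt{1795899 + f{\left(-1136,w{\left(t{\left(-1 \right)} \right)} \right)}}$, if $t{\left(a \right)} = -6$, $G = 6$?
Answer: $3 \sqrt{199549} \approx 1340.1$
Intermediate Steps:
$w{\left(H \right)} = - \frac{1}{34}$
$f{\left(S,X \right)} = 42$ ($f{\left(S,X \right)} = - 2 \left(-21 + 0 \cdot 6\right) = - 2 \left(-21 + 0\right) = \left(-2\right) \left(-21\right) = 42$)
$\sqrt{1795899 + f{\left(-1136,w{\left(t{\left(-1 \right)} \right)} \right)}} = \sqrt{1795899 + 42} = \sqrt{1795941} = 3 \sqrt{199549}$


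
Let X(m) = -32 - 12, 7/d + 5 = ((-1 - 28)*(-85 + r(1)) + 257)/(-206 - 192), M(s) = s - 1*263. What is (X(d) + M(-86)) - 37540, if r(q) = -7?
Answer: -37933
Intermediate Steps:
M(s) = -263 + s (M(s) = s - 263 = -263 + s)
d = -2786/4915 (d = 7/(-5 + ((-1 - 28)*(-85 - 7) + 257)/(-206 - 192)) = 7/(-5 + (-29*(-92) + 257)/(-398)) = 7/(-5 + (2668 + 257)*(-1/398)) = 7/(-5 + 2925*(-1/398)) = 7/(-5 - 2925/398) = 7/(-4915/398) = 7*(-398/4915) = -2786/4915 ≈ -0.56684)
X(m) = -44
(X(d) + M(-86)) - 37540 = (-44 + (-263 - 86)) - 37540 = (-44 - 349) - 37540 = -393 - 37540 = -37933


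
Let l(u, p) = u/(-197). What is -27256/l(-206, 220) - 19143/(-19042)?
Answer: -51120390343/1961326 ≈ -26064.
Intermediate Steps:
l(u, p) = -u/197 (l(u, p) = u*(-1/197) = -u/197)
-27256/l(-206, 220) - 19143/(-19042) = -27256/((-1/197*(-206))) - 19143/(-19042) = -27256/206/197 - 19143*(-1/19042) = -27256*197/206 + 19143/19042 = -2684716/103 + 19143/19042 = -51120390343/1961326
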